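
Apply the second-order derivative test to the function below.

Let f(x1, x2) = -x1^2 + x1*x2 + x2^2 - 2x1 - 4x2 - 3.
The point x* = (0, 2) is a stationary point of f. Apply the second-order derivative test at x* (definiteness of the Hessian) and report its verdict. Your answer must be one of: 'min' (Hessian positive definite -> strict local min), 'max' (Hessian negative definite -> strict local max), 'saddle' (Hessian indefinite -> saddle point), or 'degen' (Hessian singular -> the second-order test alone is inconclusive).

Compute the Hessian H = grad^2 f:
  H = [[-2, 1], [1, 2]]
Verify stationarity: grad f(x*) = H x* + g = (0, 0).
Eigenvalues of H: -2.2361, 2.2361.
Eigenvalues have mixed signs, so H is indefinite -> x* is a saddle point.

saddle


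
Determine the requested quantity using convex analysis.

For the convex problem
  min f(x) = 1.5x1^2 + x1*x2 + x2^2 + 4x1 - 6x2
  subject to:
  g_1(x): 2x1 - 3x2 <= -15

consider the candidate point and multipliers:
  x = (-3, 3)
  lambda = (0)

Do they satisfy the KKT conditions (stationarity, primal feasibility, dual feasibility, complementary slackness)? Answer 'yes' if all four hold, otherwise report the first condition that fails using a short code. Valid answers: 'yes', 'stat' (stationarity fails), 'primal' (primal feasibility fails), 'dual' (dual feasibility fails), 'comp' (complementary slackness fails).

Gradient of f: grad f(x) = Q x + c = (-2, -3)
Constraint values g_i(x) = a_i^T x - b_i:
  g_1((-3, 3)) = 0
Stationarity residual: grad f(x) + sum_i lambda_i a_i = (-2, -3)
  -> stationarity FAILS
Primal feasibility (all g_i <= 0): OK
Dual feasibility (all lambda_i >= 0): OK
Complementary slackness (lambda_i * g_i(x) = 0 for all i): OK

Verdict: the first failing condition is stationarity -> stat.

stat


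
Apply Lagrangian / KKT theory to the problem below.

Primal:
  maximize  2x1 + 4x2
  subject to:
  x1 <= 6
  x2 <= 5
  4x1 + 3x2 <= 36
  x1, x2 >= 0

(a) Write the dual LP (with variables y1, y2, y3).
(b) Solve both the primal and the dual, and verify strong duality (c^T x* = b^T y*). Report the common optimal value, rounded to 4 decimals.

The standard primal-dual pair for 'max c^T x s.t. A x <= b, x >= 0' is:
  Dual:  min b^T y  s.t.  A^T y >= c,  y >= 0.

So the dual LP is:
  minimize  6y1 + 5y2 + 36y3
  subject to:
    y1 + 4y3 >= 2
    y2 + 3y3 >= 4
    y1, y2, y3 >= 0

Solving the primal: x* = (5.25, 5).
  primal value c^T x* = 30.5.
Solving the dual: y* = (0, 2.5, 0.5).
  dual value b^T y* = 30.5.
Strong duality: c^T x* = b^T y*. Confirmed.

30.5


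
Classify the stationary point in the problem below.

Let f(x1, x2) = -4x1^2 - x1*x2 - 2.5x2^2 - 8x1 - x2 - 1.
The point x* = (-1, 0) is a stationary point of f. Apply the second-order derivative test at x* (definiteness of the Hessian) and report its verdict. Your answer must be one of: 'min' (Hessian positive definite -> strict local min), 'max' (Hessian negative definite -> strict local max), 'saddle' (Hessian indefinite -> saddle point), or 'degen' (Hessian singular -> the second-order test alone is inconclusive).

Compute the Hessian H = grad^2 f:
  H = [[-8, -1], [-1, -5]]
Verify stationarity: grad f(x*) = H x* + g = (0, 0).
Eigenvalues of H: -8.3028, -4.6972.
Both eigenvalues < 0, so H is negative definite -> x* is a strict local max.

max


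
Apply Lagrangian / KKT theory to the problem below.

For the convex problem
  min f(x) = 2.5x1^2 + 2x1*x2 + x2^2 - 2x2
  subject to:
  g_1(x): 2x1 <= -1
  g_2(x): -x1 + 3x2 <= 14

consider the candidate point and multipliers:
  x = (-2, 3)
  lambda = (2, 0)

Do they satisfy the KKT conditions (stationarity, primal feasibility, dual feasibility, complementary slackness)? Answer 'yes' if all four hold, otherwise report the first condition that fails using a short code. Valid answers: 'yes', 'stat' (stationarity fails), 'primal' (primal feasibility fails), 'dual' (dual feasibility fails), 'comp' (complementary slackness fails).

Gradient of f: grad f(x) = Q x + c = (-4, 0)
Constraint values g_i(x) = a_i^T x - b_i:
  g_1((-2, 3)) = -3
  g_2((-2, 3)) = -3
Stationarity residual: grad f(x) + sum_i lambda_i a_i = (0, 0)
  -> stationarity OK
Primal feasibility (all g_i <= 0): OK
Dual feasibility (all lambda_i >= 0): OK
Complementary slackness (lambda_i * g_i(x) = 0 for all i): FAILS

Verdict: the first failing condition is complementary_slackness -> comp.

comp


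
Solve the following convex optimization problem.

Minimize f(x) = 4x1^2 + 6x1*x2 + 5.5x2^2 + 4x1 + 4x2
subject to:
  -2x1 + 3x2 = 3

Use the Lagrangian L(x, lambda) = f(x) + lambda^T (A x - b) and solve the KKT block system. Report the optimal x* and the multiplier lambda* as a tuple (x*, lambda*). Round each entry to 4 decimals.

Form the Lagrangian:
  L(x, lambda) = (1/2) x^T Q x + c^T x + lambda^T (A x - b)
Stationarity (grad_x L = 0): Q x + c + A^T lambda = 0.
Primal feasibility: A x = b.

This gives the KKT block system:
  [ Q   A^T ] [ x     ]   [-c ]
  [ A    0  ] [ lambda ] = [ b ]

Solving the linear system:
  x*      = (-0.9574, 0.3617)
  lambda* = (-0.7447)
  f(x*)   = -0.0745

x* = (-0.9574, 0.3617), lambda* = (-0.7447)


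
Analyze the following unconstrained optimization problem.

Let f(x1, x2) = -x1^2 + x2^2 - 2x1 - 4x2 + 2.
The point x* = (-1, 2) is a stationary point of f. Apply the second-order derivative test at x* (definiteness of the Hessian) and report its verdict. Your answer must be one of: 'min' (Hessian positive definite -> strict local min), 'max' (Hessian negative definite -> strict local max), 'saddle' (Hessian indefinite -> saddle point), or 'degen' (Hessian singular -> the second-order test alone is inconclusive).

Compute the Hessian H = grad^2 f:
  H = [[-2, 0], [0, 2]]
Verify stationarity: grad f(x*) = H x* + g = (0, 0).
Eigenvalues of H: -2, 2.
Eigenvalues have mixed signs, so H is indefinite -> x* is a saddle point.

saddle


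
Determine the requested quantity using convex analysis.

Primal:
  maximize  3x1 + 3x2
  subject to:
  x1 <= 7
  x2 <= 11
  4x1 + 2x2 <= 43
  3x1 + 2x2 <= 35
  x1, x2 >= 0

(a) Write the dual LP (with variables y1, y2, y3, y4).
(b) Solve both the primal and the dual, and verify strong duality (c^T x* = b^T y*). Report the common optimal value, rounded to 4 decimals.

The standard primal-dual pair for 'max c^T x s.t. A x <= b, x >= 0' is:
  Dual:  min b^T y  s.t.  A^T y >= c,  y >= 0.

So the dual LP is:
  minimize  7y1 + 11y2 + 43y3 + 35y4
  subject to:
    y1 + 4y3 + 3y4 >= 3
    y2 + 2y3 + 2y4 >= 3
    y1, y2, y3, y4 >= 0

Solving the primal: x* = (4.3333, 11).
  primal value c^T x* = 46.
Solving the dual: y* = (0, 1, 0, 1).
  dual value b^T y* = 46.
Strong duality: c^T x* = b^T y*. Confirmed.

46


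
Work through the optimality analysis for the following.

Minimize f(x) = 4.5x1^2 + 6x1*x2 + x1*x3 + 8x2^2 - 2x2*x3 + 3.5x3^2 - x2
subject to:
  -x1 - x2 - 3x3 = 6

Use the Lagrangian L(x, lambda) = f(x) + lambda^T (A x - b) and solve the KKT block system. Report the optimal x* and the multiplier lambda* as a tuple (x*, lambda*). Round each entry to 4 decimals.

Form the Lagrangian:
  L(x, lambda) = (1/2) x^T Q x + c^T x + lambda^T (A x - b)
Stationarity (grad_x L = 0): Q x + c + A^T lambda = 0.
Primal feasibility: A x = b.

This gives the KKT block system:
  [ Q   A^T ] [ x     ]   [-c ]
  [ A    0  ] [ lambda ] = [ b ]

Solving the linear system:
  x*      = (0.0544, -0.4447, -1.8699)
  lambda* = (-4.0485)
  f(x*)   = 12.368

x* = (0.0544, -0.4447, -1.8699), lambda* = (-4.0485)


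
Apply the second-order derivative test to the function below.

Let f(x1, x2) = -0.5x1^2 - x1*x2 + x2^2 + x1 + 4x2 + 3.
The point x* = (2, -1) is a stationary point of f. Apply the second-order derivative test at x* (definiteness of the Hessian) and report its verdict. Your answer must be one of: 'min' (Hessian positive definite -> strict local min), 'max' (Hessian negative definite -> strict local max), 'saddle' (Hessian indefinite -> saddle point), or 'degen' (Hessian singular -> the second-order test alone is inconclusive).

Compute the Hessian H = grad^2 f:
  H = [[-1, -1], [-1, 2]]
Verify stationarity: grad f(x*) = H x* + g = (0, 0).
Eigenvalues of H: -1.3028, 2.3028.
Eigenvalues have mixed signs, so H is indefinite -> x* is a saddle point.

saddle


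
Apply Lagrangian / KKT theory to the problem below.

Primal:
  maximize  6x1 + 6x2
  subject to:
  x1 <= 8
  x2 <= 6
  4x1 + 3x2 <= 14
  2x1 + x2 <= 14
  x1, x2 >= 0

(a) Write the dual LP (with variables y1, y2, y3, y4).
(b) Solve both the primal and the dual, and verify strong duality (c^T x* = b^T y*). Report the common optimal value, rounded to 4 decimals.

The standard primal-dual pair for 'max c^T x s.t. A x <= b, x >= 0' is:
  Dual:  min b^T y  s.t.  A^T y >= c,  y >= 0.

So the dual LP is:
  minimize  8y1 + 6y2 + 14y3 + 14y4
  subject to:
    y1 + 4y3 + 2y4 >= 6
    y2 + 3y3 + y4 >= 6
    y1, y2, y3, y4 >= 0

Solving the primal: x* = (0, 4.6667).
  primal value c^T x* = 28.
Solving the dual: y* = (0, 0, 2, 0).
  dual value b^T y* = 28.
Strong duality: c^T x* = b^T y*. Confirmed.

28


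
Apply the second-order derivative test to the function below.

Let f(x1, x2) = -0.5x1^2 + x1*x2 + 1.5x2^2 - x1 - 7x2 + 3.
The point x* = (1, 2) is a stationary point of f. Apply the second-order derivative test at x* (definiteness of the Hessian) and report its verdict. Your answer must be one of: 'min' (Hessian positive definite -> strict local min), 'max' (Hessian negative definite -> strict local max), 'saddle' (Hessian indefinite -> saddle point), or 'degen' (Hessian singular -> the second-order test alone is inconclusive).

Compute the Hessian H = grad^2 f:
  H = [[-1, 1], [1, 3]]
Verify stationarity: grad f(x*) = H x* + g = (0, 0).
Eigenvalues of H: -1.2361, 3.2361.
Eigenvalues have mixed signs, so H is indefinite -> x* is a saddle point.

saddle


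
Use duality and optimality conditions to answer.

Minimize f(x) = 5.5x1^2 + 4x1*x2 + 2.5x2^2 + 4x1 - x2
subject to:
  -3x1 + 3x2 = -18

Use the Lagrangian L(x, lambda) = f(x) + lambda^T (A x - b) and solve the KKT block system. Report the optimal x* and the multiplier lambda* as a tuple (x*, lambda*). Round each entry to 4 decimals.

Form the Lagrangian:
  L(x, lambda) = (1/2) x^T Q x + c^T x + lambda^T (A x - b)
Stationarity (grad_x L = 0): Q x + c + A^T lambda = 0.
Primal feasibility: A x = b.

This gives the KKT block system:
  [ Q   A^T ] [ x     ]   [-c ]
  [ A    0  ] [ lambda ] = [ b ]

Solving the linear system:
  x*      = (2.125, -3.875)
  lambda* = (3.9583)
  f(x*)   = 41.8125

x* = (2.125, -3.875), lambda* = (3.9583)


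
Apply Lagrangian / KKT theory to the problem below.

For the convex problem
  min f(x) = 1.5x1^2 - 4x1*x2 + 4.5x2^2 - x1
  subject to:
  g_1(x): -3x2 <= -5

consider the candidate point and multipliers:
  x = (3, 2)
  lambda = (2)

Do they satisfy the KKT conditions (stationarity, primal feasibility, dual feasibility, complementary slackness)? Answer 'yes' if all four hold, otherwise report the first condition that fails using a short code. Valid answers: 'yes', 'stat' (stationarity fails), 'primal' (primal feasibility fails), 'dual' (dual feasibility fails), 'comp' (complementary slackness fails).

Gradient of f: grad f(x) = Q x + c = (0, 6)
Constraint values g_i(x) = a_i^T x - b_i:
  g_1((3, 2)) = -1
Stationarity residual: grad f(x) + sum_i lambda_i a_i = (0, 0)
  -> stationarity OK
Primal feasibility (all g_i <= 0): OK
Dual feasibility (all lambda_i >= 0): OK
Complementary slackness (lambda_i * g_i(x) = 0 for all i): FAILS

Verdict: the first failing condition is complementary_slackness -> comp.

comp


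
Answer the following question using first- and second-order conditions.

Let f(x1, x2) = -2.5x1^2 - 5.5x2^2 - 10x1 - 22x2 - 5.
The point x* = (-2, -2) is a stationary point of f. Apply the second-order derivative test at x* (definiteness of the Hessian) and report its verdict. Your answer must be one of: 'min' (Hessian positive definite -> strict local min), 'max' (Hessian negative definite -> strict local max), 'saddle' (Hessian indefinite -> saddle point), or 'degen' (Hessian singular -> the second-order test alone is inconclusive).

Compute the Hessian H = grad^2 f:
  H = [[-5, 0], [0, -11]]
Verify stationarity: grad f(x*) = H x* + g = (0, 0).
Eigenvalues of H: -11, -5.
Both eigenvalues < 0, so H is negative definite -> x* is a strict local max.

max


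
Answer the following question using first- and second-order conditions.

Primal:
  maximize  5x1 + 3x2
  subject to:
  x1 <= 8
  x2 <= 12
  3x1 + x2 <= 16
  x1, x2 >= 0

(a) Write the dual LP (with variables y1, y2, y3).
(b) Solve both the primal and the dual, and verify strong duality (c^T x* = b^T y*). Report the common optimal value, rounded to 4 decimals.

The standard primal-dual pair for 'max c^T x s.t. A x <= b, x >= 0' is:
  Dual:  min b^T y  s.t.  A^T y >= c,  y >= 0.

So the dual LP is:
  minimize  8y1 + 12y2 + 16y3
  subject to:
    y1 + 3y3 >= 5
    y2 + y3 >= 3
    y1, y2, y3 >= 0

Solving the primal: x* = (1.3333, 12).
  primal value c^T x* = 42.6667.
Solving the dual: y* = (0, 1.3333, 1.6667).
  dual value b^T y* = 42.6667.
Strong duality: c^T x* = b^T y*. Confirmed.

42.6667


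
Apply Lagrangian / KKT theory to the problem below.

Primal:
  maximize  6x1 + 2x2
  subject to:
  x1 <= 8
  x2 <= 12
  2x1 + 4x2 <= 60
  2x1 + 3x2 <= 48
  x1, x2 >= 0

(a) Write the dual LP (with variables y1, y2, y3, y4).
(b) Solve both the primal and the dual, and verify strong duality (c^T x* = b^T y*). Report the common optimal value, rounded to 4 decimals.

The standard primal-dual pair for 'max c^T x s.t. A x <= b, x >= 0' is:
  Dual:  min b^T y  s.t.  A^T y >= c,  y >= 0.

So the dual LP is:
  minimize  8y1 + 12y2 + 60y3 + 48y4
  subject to:
    y1 + 2y3 + 2y4 >= 6
    y2 + 4y3 + 3y4 >= 2
    y1, y2, y3, y4 >= 0

Solving the primal: x* = (8, 10.6667).
  primal value c^T x* = 69.3333.
Solving the dual: y* = (4.6667, 0, 0, 0.6667).
  dual value b^T y* = 69.3333.
Strong duality: c^T x* = b^T y*. Confirmed.

69.3333


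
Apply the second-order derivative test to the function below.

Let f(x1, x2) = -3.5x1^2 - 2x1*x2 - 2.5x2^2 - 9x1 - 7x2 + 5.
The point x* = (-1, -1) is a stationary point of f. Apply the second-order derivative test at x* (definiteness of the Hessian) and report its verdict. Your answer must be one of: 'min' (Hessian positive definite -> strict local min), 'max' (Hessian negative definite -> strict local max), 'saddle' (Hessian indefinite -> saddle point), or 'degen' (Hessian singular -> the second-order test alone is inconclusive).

Compute the Hessian H = grad^2 f:
  H = [[-7, -2], [-2, -5]]
Verify stationarity: grad f(x*) = H x* + g = (0, 0).
Eigenvalues of H: -8.2361, -3.7639.
Both eigenvalues < 0, so H is negative definite -> x* is a strict local max.

max


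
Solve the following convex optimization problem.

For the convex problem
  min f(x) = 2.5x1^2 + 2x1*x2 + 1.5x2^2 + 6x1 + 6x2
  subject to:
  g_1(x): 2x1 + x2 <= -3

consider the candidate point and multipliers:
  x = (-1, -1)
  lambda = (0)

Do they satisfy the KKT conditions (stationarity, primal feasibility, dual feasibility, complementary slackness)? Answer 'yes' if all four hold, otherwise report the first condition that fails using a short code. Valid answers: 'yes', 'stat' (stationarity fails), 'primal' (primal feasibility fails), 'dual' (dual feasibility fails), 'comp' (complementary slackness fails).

Gradient of f: grad f(x) = Q x + c = (-1, 1)
Constraint values g_i(x) = a_i^T x - b_i:
  g_1((-1, -1)) = 0
Stationarity residual: grad f(x) + sum_i lambda_i a_i = (-1, 1)
  -> stationarity FAILS
Primal feasibility (all g_i <= 0): OK
Dual feasibility (all lambda_i >= 0): OK
Complementary slackness (lambda_i * g_i(x) = 0 for all i): OK

Verdict: the first failing condition is stationarity -> stat.

stat


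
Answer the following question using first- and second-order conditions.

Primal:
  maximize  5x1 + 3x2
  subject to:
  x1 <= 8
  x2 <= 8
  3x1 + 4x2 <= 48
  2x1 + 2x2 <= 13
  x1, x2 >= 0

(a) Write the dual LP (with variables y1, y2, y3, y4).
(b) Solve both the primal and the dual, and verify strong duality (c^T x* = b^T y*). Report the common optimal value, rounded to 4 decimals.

The standard primal-dual pair for 'max c^T x s.t. A x <= b, x >= 0' is:
  Dual:  min b^T y  s.t.  A^T y >= c,  y >= 0.

So the dual LP is:
  minimize  8y1 + 8y2 + 48y3 + 13y4
  subject to:
    y1 + 3y3 + 2y4 >= 5
    y2 + 4y3 + 2y4 >= 3
    y1, y2, y3, y4 >= 0

Solving the primal: x* = (6.5, 0).
  primal value c^T x* = 32.5.
Solving the dual: y* = (0, 0, 0, 2.5).
  dual value b^T y* = 32.5.
Strong duality: c^T x* = b^T y*. Confirmed.

32.5


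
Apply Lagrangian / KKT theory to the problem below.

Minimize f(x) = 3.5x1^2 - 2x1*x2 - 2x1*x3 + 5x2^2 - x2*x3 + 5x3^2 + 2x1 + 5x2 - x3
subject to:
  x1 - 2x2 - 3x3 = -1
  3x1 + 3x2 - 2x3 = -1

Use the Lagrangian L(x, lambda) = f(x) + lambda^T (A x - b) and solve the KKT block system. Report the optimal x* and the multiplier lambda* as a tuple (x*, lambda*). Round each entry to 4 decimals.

Form the Lagrangian:
  L(x, lambda) = (1/2) x^T Q x + c^T x + lambda^T (A x - b)
Stationarity (grad_x L = 0): Q x + c + A^T lambda = 0.
Primal feasibility: A x = b.

This gives the KKT block system:
  [ Q   A^T ] [ x     ]   [-c ]
  [ A    0  ] [ lambda ] = [ b ]

Solving the linear system:
  x*      = (-0.0902, -0.0283, 0.3222)
  lambda* = (1.2647, -0.6818)
  f(x*)   = -0.0307

x* = (-0.0902, -0.0283, 0.3222), lambda* = (1.2647, -0.6818)


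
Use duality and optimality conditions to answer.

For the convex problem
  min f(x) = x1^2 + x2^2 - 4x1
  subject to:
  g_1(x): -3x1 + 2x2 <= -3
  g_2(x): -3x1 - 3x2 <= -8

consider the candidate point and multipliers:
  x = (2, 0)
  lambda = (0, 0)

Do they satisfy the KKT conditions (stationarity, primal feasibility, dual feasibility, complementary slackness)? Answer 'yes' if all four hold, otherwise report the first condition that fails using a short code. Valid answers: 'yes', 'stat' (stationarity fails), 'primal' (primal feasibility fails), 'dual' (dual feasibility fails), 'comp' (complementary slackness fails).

Gradient of f: grad f(x) = Q x + c = (0, 0)
Constraint values g_i(x) = a_i^T x - b_i:
  g_1((2, 0)) = -3
  g_2((2, 0)) = 2
Stationarity residual: grad f(x) + sum_i lambda_i a_i = (0, 0)
  -> stationarity OK
Primal feasibility (all g_i <= 0): FAILS
Dual feasibility (all lambda_i >= 0): OK
Complementary slackness (lambda_i * g_i(x) = 0 for all i): OK

Verdict: the first failing condition is primal_feasibility -> primal.

primal


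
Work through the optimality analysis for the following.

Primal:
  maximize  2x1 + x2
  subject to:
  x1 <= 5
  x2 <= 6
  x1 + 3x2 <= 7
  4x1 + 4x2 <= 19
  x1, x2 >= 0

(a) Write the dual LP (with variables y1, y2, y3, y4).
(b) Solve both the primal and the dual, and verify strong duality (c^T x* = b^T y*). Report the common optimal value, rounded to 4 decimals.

The standard primal-dual pair for 'max c^T x s.t. A x <= b, x >= 0' is:
  Dual:  min b^T y  s.t.  A^T y >= c,  y >= 0.

So the dual LP is:
  minimize  5y1 + 6y2 + 7y3 + 19y4
  subject to:
    y1 + y3 + 4y4 >= 2
    y2 + 3y3 + 4y4 >= 1
    y1, y2, y3, y4 >= 0

Solving the primal: x* = (4.75, 0).
  primal value c^T x* = 9.5.
Solving the dual: y* = (0, 0, 0, 0.5).
  dual value b^T y* = 9.5.
Strong duality: c^T x* = b^T y*. Confirmed.

9.5


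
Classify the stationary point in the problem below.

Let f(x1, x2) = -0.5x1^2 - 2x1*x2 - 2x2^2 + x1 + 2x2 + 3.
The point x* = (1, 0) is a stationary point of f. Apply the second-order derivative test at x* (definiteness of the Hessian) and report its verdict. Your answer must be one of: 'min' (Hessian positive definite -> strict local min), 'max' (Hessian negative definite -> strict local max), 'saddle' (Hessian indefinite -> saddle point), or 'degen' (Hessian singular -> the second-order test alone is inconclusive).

Compute the Hessian H = grad^2 f:
  H = [[-1, -2], [-2, -4]]
Verify stationarity: grad f(x*) = H x* + g = (0, 0).
Eigenvalues of H: -5, 0.
H has a zero eigenvalue (singular; negative semidefinite but not definite), so H is neither positive definite, negative definite, nor indefinite. The second-order test alone is inconclusive -> degen.
(Indeed, f is constant along the null direction of H through x*, so x* is not a strict local extremum.)

degen


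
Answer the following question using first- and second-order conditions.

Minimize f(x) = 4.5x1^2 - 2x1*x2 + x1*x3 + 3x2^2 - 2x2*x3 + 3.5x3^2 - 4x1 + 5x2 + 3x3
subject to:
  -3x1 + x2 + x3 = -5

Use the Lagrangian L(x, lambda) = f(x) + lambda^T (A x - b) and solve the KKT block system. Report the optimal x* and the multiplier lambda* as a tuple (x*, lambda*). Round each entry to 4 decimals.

Form the Lagrangian:
  L(x, lambda) = (1/2) x^T Q x + c^T x + lambda^T (A x - b)
Stationarity (grad_x L = 0): Q x + c + A^T lambda = 0.
Primal feasibility: A x = b.

This gives the KKT block system:
  [ Q   A^T ] [ x     ]   [-c ]
  [ A    0  ] [ lambda ] = [ b ]

Solving the linear system:
  x*      = (0.8803, -1.2113, -1.1479)
  lambda* = (1.7324)
  f(x*)   = -2.1796

x* = (0.8803, -1.2113, -1.1479), lambda* = (1.7324)


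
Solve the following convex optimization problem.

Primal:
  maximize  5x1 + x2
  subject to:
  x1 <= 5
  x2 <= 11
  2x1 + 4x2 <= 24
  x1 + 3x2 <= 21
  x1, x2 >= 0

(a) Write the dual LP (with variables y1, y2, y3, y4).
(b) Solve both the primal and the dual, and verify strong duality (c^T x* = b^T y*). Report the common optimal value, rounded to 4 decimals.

The standard primal-dual pair for 'max c^T x s.t. A x <= b, x >= 0' is:
  Dual:  min b^T y  s.t.  A^T y >= c,  y >= 0.

So the dual LP is:
  minimize  5y1 + 11y2 + 24y3 + 21y4
  subject to:
    y1 + 2y3 + y4 >= 5
    y2 + 4y3 + 3y4 >= 1
    y1, y2, y3, y4 >= 0

Solving the primal: x* = (5, 3.5).
  primal value c^T x* = 28.5.
Solving the dual: y* = (4.5, 0, 0.25, 0).
  dual value b^T y* = 28.5.
Strong duality: c^T x* = b^T y*. Confirmed.

28.5


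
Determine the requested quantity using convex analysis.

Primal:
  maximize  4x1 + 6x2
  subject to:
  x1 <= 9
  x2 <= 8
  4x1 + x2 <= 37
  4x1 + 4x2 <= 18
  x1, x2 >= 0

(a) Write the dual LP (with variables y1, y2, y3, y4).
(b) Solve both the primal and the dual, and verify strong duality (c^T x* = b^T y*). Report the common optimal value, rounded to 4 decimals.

The standard primal-dual pair for 'max c^T x s.t. A x <= b, x >= 0' is:
  Dual:  min b^T y  s.t.  A^T y >= c,  y >= 0.

So the dual LP is:
  minimize  9y1 + 8y2 + 37y3 + 18y4
  subject to:
    y1 + 4y3 + 4y4 >= 4
    y2 + y3 + 4y4 >= 6
    y1, y2, y3, y4 >= 0

Solving the primal: x* = (0, 4.5).
  primal value c^T x* = 27.
Solving the dual: y* = (0, 0, 0, 1.5).
  dual value b^T y* = 27.
Strong duality: c^T x* = b^T y*. Confirmed.

27


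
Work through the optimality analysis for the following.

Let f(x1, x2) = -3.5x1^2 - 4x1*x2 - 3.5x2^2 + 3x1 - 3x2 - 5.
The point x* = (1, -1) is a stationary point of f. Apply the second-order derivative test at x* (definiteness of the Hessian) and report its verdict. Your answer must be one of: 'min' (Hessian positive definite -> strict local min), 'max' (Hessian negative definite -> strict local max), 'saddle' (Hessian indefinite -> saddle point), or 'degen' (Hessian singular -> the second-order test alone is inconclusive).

Compute the Hessian H = grad^2 f:
  H = [[-7, -4], [-4, -7]]
Verify stationarity: grad f(x*) = H x* + g = (0, 0).
Eigenvalues of H: -11, -3.
Both eigenvalues < 0, so H is negative definite -> x* is a strict local max.

max


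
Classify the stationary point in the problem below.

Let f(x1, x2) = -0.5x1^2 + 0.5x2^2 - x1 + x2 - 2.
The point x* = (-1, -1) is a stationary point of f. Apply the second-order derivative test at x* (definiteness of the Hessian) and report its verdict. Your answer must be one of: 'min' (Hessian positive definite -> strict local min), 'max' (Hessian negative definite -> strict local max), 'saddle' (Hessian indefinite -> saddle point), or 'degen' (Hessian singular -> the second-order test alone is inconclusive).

Compute the Hessian H = grad^2 f:
  H = [[-1, 0], [0, 1]]
Verify stationarity: grad f(x*) = H x* + g = (0, 0).
Eigenvalues of H: -1, 1.
Eigenvalues have mixed signs, so H is indefinite -> x* is a saddle point.

saddle


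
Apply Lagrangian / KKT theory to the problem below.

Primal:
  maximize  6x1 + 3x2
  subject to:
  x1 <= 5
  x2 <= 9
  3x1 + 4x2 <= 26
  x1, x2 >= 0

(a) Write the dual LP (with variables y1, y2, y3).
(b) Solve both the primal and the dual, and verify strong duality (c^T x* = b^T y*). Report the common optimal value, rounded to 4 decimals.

The standard primal-dual pair for 'max c^T x s.t. A x <= b, x >= 0' is:
  Dual:  min b^T y  s.t.  A^T y >= c,  y >= 0.

So the dual LP is:
  minimize  5y1 + 9y2 + 26y3
  subject to:
    y1 + 3y3 >= 6
    y2 + 4y3 >= 3
    y1, y2, y3 >= 0

Solving the primal: x* = (5, 2.75).
  primal value c^T x* = 38.25.
Solving the dual: y* = (3.75, 0, 0.75).
  dual value b^T y* = 38.25.
Strong duality: c^T x* = b^T y*. Confirmed.

38.25


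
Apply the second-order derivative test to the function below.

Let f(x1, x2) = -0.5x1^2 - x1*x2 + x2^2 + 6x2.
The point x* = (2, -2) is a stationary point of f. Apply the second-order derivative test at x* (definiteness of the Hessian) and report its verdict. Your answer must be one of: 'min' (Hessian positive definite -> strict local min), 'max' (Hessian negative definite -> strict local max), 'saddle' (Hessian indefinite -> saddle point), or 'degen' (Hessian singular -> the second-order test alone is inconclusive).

Compute the Hessian H = grad^2 f:
  H = [[-1, -1], [-1, 2]]
Verify stationarity: grad f(x*) = H x* + g = (0, 0).
Eigenvalues of H: -1.3028, 2.3028.
Eigenvalues have mixed signs, so H is indefinite -> x* is a saddle point.

saddle


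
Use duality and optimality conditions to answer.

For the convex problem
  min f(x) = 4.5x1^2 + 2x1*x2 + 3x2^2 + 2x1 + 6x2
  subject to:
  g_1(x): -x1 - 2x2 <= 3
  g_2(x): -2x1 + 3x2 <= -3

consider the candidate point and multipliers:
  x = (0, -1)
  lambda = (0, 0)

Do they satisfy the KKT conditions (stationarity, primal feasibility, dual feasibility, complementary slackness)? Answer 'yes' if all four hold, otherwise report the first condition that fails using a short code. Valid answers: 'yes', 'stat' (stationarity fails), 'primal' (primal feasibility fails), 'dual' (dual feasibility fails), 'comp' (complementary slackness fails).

Gradient of f: grad f(x) = Q x + c = (0, 0)
Constraint values g_i(x) = a_i^T x - b_i:
  g_1((0, -1)) = -1
  g_2((0, -1)) = 0
Stationarity residual: grad f(x) + sum_i lambda_i a_i = (0, 0)
  -> stationarity OK
Primal feasibility (all g_i <= 0): OK
Dual feasibility (all lambda_i >= 0): OK
Complementary slackness (lambda_i * g_i(x) = 0 for all i): OK

Verdict: yes, KKT holds.

yes


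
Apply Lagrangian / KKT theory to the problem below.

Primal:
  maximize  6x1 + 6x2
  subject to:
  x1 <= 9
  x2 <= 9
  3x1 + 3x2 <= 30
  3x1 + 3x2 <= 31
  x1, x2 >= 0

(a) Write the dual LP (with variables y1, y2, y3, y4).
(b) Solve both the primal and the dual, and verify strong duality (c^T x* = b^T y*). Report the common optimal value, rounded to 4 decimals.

The standard primal-dual pair for 'max c^T x s.t. A x <= b, x >= 0' is:
  Dual:  min b^T y  s.t.  A^T y >= c,  y >= 0.

So the dual LP is:
  minimize  9y1 + 9y2 + 30y3 + 31y4
  subject to:
    y1 + 3y3 + 3y4 >= 6
    y2 + 3y3 + 3y4 >= 6
    y1, y2, y3, y4 >= 0

Solving the primal: x* = (1, 9).
  primal value c^T x* = 60.
Solving the dual: y* = (0, 0, 2, 0).
  dual value b^T y* = 60.
Strong duality: c^T x* = b^T y*. Confirmed.

60


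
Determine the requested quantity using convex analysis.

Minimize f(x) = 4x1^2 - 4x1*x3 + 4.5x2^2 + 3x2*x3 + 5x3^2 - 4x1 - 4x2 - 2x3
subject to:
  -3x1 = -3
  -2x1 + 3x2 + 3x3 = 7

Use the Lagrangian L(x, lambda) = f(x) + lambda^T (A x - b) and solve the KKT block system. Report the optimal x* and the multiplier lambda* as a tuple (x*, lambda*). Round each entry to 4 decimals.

Form the Lagrangian:
  L(x, lambda) = (1/2) x^T Q x + c^T x + lambda^T (A x - b)
Stationarity (grad_x L = 0): Q x + c + A^T lambda = 0.
Primal feasibility: A x = b.

This gives the KKT block system:
  [ Q   A^T ] [ x     ]   [-c ]
  [ A    0  ] [ lambda ] = [ b ]

Solving the linear system:
  x*      = (1, 1.4615, 1.5385)
  lambda* = (2.3419, -4.5897)
  f(x*)   = 13.1154

x* = (1, 1.4615, 1.5385), lambda* = (2.3419, -4.5897)


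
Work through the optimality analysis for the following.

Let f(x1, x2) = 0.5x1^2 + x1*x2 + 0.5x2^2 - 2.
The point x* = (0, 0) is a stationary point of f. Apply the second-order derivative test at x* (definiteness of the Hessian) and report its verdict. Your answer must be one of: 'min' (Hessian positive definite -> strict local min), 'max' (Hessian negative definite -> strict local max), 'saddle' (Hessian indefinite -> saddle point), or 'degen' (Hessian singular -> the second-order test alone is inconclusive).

Compute the Hessian H = grad^2 f:
  H = [[1, 1], [1, 1]]
Verify stationarity: grad f(x*) = H x* + g = (0, 0).
Eigenvalues of H: 0, 2.
H has a zero eigenvalue (singular; positive semidefinite but not definite), so H is neither positive definite, negative definite, nor indefinite. The second-order test alone is inconclusive -> degen.
(Indeed, f is constant along the null direction of H through x*, so x* is not a strict local extremum.)

degen


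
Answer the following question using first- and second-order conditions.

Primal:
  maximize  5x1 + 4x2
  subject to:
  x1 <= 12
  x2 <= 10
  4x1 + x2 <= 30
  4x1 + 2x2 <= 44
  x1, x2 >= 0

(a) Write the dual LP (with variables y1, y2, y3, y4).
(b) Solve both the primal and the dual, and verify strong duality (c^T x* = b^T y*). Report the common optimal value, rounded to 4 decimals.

The standard primal-dual pair for 'max c^T x s.t. A x <= b, x >= 0' is:
  Dual:  min b^T y  s.t.  A^T y >= c,  y >= 0.

So the dual LP is:
  minimize  12y1 + 10y2 + 30y3 + 44y4
  subject to:
    y1 + 4y3 + 4y4 >= 5
    y2 + y3 + 2y4 >= 4
    y1, y2, y3, y4 >= 0

Solving the primal: x* = (5, 10).
  primal value c^T x* = 65.
Solving the dual: y* = (0, 2.75, 1.25, 0).
  dual value b^T y* = 65.
Strong duality: c^T x* = b^T y*. Confirmed.

65


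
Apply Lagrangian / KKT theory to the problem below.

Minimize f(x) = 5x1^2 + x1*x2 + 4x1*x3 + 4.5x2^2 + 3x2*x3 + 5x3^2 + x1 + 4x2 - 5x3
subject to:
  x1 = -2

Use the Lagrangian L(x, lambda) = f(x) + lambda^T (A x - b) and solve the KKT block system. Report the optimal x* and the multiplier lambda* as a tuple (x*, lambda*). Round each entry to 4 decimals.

Form the Lagrangian:
  L(x, lambda) = (1/2) x^T Q x + c^T x + lambda^T (A x - b)
Stationarity (grad_x L = 0): Q x + c + A^T lambda = 0.
Primal feasibility: A x = b.

This gives the KKT block system:
  [ Q   A^T ] [ x     ]   [-c ]
  [ A    0  ] [ lambda ] = [ b ]

Solving the linear system:
  x*      = (-2, -0.7284, 1.5185)
  lambda* = (13.6543)
  f(x*)   = 7.4012

x* = (-2, -0.7284, 1.5185), lambda* = (13.6543)


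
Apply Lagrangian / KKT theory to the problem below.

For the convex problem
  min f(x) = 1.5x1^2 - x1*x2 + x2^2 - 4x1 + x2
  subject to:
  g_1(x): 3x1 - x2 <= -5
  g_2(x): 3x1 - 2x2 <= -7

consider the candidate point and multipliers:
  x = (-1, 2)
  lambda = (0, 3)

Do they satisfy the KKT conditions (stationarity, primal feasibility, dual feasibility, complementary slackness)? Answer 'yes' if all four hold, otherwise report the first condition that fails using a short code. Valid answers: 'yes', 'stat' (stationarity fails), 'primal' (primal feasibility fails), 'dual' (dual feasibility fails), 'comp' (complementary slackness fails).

Gradient of f: grad f(x) = Q x + c = (-9, 6)
Constraint values g_i(x) = a_i^T x - b_i:
  g_1((-1, 2)) = 0
  g_2((-1, 2)) = 0
Stationarity residual: grad f(x) + sum_i lambda_i a_i = (0, 0)
  -> stationarity OK
Primal feasibility (all g_i <= 0): OK
Dual feasibility (all lambda_i >= 0): OK
Complementary slackness (lambda_i * g_i(x) = 0 for all i): OK

Verdict: yes, KKT holds.

yes


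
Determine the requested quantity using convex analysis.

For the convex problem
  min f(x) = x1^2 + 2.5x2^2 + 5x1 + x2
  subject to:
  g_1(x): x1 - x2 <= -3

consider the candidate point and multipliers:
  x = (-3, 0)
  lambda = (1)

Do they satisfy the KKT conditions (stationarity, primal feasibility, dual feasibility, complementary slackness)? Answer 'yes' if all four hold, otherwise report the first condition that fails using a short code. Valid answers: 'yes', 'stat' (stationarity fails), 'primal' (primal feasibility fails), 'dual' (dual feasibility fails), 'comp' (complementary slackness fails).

Gradient of f: grad f(x) = Q x + c = (-1, 1)
Constraint values g_i(x) = a_i^T x - b_i:
  g_1((-3, 0)) = 0
Stationarity residual: grad f(x) + sum_i lambda_i a_i = (0, 0)
  -> stationarity OK
Primal feasibility (all g_i <= 0): OK
Dual feasibility (all lambda_i >= 0): OK
Complementary slackness (lambda_i * g_i(x) = 0 for all i): OK

Verdict: yes, KKT holds.

yes


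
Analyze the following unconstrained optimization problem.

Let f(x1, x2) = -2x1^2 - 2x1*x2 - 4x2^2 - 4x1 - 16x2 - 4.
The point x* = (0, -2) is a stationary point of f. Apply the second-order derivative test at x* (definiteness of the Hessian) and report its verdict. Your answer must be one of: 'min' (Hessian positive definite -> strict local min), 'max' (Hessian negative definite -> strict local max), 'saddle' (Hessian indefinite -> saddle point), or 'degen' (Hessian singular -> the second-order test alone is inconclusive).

Compute the Hessian H = grad^2 f:
  H = [[-4, -2], [-2, -8]]
Verify stationarity: grad f(x*) = H x* + g = (0, 0).
Eigenvalues of H: -8.8284, -3.1716.
Both eigenvalues < 0, so H is negative definite -> x* is a strict local max.

max


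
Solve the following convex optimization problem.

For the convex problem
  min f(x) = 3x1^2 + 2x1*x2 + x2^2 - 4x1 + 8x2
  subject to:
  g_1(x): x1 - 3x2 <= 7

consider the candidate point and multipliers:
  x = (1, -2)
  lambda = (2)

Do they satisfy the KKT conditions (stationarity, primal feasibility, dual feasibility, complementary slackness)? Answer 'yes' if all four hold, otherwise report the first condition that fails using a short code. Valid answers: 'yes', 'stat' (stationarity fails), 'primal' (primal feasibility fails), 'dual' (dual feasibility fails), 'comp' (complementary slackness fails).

Gradient of f: grad f(x) = Q x + c = (-2, 6)
Constraint values g_i(x) = a_i^T x - b_i:
  g_1((1, -2)) = 0
Stationarity residual: grad f(x) + sum_i lambda_i a_i = (0, 0)
  -> stationarity OK
Primal feasibility (all g_i <= 0): OK
Dual feasibility (all lambda_i >= 0): OK
Complementary slackness (lambda_i * g_i(x) = 0 for all i): OK

Verdict: yes, KKT holds.

yes


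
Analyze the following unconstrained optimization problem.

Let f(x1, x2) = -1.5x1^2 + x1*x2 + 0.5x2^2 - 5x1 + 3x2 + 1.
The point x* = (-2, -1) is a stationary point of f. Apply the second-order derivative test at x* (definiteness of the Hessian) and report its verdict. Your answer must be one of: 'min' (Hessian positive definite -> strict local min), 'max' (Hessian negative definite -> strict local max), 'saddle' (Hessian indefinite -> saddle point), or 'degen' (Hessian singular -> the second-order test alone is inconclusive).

Compute the Hessian H = grad^2 f:
  H = [[-3, 1], [1, 1]]
Verify stationarity: grad f(x*) = H x* + g = (0, 0).
Eigenvalues of H: -3.2361, 1.2361.
Eigenvalues have mixed signs, so H is indefinite -> x* is a saddle point.

saddle


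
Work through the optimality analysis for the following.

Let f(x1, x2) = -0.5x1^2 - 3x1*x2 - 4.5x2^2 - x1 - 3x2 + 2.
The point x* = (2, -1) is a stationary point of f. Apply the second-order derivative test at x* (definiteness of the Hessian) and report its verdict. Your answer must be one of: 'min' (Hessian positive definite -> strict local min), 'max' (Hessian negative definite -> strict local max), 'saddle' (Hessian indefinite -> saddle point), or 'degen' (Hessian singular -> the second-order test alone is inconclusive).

Compute the Hessian H = grad^2 f:
  H = [[-1, -3], [-3, -9]]
Verify stationarity: grad f(x*) = H x* + g = (0, 0).
Eigenvalues of H: -10, 0.
H has a zero eigenvalue (singular; negative semidefinite but not definite), so H is neither positive definite, negative definite, nor indefinite. The second-order test alone is inconclusive -> degen.
(Indeed, f is constant along the null direction of H through x*, so x* is not a strict local extremum.)

degen


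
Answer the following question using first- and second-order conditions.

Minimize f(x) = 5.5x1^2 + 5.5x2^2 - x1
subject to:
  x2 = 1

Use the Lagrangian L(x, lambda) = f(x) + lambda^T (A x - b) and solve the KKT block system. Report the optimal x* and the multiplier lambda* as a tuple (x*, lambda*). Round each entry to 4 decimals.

Form the Lagrangian:
  L(x, lambda) = (1/2) x^T Q x + c^T x + lambda^T (A x - b)
Stationarity (grad_x L = 0): Q x + c + A^T lambda = 0.
Primal feasibility: A x = b.

This gives the KKT block system:
  [ Q   A^T ] [ x     ]   [-c ]
  [ A    0  ] [ lambda ] = [ b ]

Solving the linear system:
  x*      = (0.0909, 1)
  lambda* = (-11)
  f(x*)   = 5.4545

x* = (0.0909, 1), lambda* = (-11)


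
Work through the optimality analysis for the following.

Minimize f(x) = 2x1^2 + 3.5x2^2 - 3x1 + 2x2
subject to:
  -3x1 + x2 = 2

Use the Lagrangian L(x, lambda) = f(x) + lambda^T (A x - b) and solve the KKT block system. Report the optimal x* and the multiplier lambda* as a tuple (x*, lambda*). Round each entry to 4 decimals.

Form the Lagrangian:
  L(x, lambda) = (1/2) x^T Q x + c^T x + lambda^T (A x - b)
Stationarity (grad_x L = 0): Q x + c + A^T lambda = 0.
Primal feasibility: A x = b.

This gives the KKT block system:
  [ Q   A^T ] [ x     ]   [-c ]
  [ A    0  ] [ lambda ] = [ b ]

Solving the linear system:
  x*      = (-0.6716, -0.0149)
  lambda* = (-1.8955)
  f(x*)   = 2.8881

x* = (-0.6716, -0.0149), lambda* = (-1.8955)


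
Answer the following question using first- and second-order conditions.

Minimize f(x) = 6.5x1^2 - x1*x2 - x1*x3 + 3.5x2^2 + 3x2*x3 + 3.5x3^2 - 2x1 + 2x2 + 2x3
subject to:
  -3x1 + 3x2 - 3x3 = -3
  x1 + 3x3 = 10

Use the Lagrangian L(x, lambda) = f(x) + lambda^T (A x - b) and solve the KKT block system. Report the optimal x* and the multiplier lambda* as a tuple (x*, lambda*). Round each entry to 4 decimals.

Form the Lagrangian:
  L(x, lambda) = (1/2) x^T Q x + c^T x + lambda^T (A x - b)
Stationarity (grad_x L = 0): Q x + c + A^T lambda = 0.
Primal feasibility: A x = b.

This gives the KKT block system:
  [ Q   A^T ] [ x     ]   [-c ]
  [ A    0  ] [ lambda ] = [ b ]

Solving the linear system:
  x*      = (-0.0299, 2.3134, 3.3433)
  lambda* = (-9.4179, -20.209)
  f(x*)   = 92.6045

x* = (-0.0299, 2.3134, 3.3433), lambda* = (-9.4179, -20.209)


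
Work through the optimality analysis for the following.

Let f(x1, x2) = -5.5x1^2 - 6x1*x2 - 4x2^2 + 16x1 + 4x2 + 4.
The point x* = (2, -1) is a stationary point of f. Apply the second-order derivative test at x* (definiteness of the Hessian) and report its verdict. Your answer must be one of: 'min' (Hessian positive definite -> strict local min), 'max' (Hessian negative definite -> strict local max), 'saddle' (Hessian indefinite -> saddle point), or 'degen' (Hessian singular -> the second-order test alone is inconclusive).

Compute the Hessian H = grad^2 f:
  H = [[-11, -6], [-6, -8]]
Verify stationarity: grad f(x*) = H x* + g = (0, 0).
Eigenvalues of H: -15.6847, -3.3153.
Both eigenvalues < 0, so H is negative definite -> x* is a strict local max.

max


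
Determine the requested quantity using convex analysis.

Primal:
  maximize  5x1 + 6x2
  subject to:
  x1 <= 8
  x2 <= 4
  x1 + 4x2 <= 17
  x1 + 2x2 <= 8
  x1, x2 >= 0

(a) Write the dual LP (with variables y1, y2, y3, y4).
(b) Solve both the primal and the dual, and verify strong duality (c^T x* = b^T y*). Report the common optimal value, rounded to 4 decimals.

The standard primal-dual pair for 'max c^T x s.t. A x <= b, x >= 0' is:
  Dual:  min b^T y  s.t.  A^T y >= c,  y >= 0.

So the dual LP is:
  minimize  8y1 + 4y2 + 17y3 + 8y4
  subject to:
    y1 + y3 + y4 >= 5
    y2 + 4y3 + 2y4 >= 6
    y1, y2, y3, y4 >= 0

Solving the primal: x* = (8, 0).
  primal value c^T x* = 40.
Solving the dual: y* = (0, 0, 0, 5).
  dual value b^T y* = 40.
Strong duality: c^T x* = b^T y*. Confirmed.

40
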